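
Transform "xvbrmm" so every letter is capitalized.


Input string: 'xvbrmm'
Operation: convert each letter to uppercase
Mapping: 'x'->'X', 'v'->'V', 'b'->'B', 'r'->'R', 'm'->'M', 'm'->'M'
Result: XVBRMM


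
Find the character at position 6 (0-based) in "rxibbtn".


Input string: 'rxibbtn'
Operation: get character at index 6
Index mapping: s[0]='r', s[1]='x', s[2]='i', s[3]='b', s[4]='b', s[5]='t', s[6]='n'
Result: 'n'


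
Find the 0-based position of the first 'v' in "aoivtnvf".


Input string: 'aoivtnvf'
Target: 'v'
Scanning left to right: s[0]='a', s[1]='o', s[2]='i', s[3]='v'
First match at index: 3


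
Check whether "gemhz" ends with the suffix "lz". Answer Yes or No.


Input string: 'gemhz'
Suffix to check: 'lz'
Last 2 characters of input: 'hz'
Match: False
Result: No


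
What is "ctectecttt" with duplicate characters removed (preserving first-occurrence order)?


Input: 'ctectecttt'
Operation: keep first occurrence of each character
Scan: s[0]='c' new -> keep; s[1]='t' new -> keep; s[2]='e' new -> keep; s[3]='c' seen -> skip; s[4]='t' seen -> skip; s[5]='e' seen -> skip; s[6]='c' seen -> skip; s[7]='t' seen -> skip; s[8]='t' seen -> skip; s[9]='t' seen -> skip
Result: cte


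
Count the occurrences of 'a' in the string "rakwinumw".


Input string: 'rakwinumw'
Target character: 'a'
Scan each position: s[1]='a'
Matches found at indices: 1
Total: 1


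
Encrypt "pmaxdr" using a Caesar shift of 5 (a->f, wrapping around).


Input: 'pmaxdr', shift = 5
Operation: for each letter, (position + 5) mod 26
Mapping: 'p'(15+5=20)->'u', 'm'(12+5=17)->'r', 'a'(0+5=5)->'f', 'x'(23+5=28, 28 mod 26=2)->'c', 'd'(3+5=8)->'i', 'r'(17+5=22)->'w'
Result: urfciw


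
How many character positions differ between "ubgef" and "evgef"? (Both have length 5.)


String 1: 'ubgef'
String 2: 'evgef'
Compare each position: pos 0: 'u'!='e', pos 1: 'b'!='v', pos 2: 'g'=='g', pos 3: 'e'=='e', pos 4: 'f'=='f'
Differing positions: 2
Hamming distance: 2


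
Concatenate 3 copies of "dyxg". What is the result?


Input string: 'dyxg'
Operation: repeat 3 times
Concatenation: 'dyxg' + 'dyxg' + 'dyxg'
Result: dyxgdyxgdyxg


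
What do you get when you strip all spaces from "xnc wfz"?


Input string: 'xnc wfz'
Operation: remove all spaces
Words: 'xnc', 'wfz'
Join without spaces: xncwfz


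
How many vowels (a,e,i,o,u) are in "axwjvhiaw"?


Input string: 'axwjvhiaw'
Operation: count vowels (a, e, i, o, u)
Scan: s[0]='a' (vowel), s[1]='x', s[2]='w', s[3]='j', s[4]='v', s[5]='h', s[6]='i' (vowel), s[7]='a' (vowel), s[8]='w'
Vowels found: 3
Result: 3


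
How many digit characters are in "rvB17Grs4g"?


Input string: 'rvB17Grs4g'
Operation: count digit characters (0-9)
Scan: 'r', 'v', 'B', '1'(digit), '7'(digit), 'G', 'r', 's', '4'(digit), 'g'
Digits found: 3
Result: 3


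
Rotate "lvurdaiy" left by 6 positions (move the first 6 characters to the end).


Input: 'lvurdaiy', shift = 6
Operation: split at index 6 and swap parts
Front part s[0:6] = 'lvurda'
Back part s[6:] = 'iy'
Rotated = back + front = 'iy' + 'lvurda'
Result: iylvurda


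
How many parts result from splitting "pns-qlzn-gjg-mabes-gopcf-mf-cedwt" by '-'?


Input string: 'pns-qlzn-gjg-mabes-gopcf-mf-cedwt'
Delimiter: '-'
Split result: 'pns', 'qlzn', 'gjg', 'mabes', 'gopcf', 'mf', 'cedwt'
Number of parts: 7


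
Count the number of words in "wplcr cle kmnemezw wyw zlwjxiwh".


Input string: 'wplcr cle kmnemezw wyw zlwjxiwh'
Operation: split by spaces
Words found: 'wplcr', 'cle', 'kmnemezw', 'wyw', 'zlwjxiwh'
Word count: 5


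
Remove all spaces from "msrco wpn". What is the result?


Input string: 'msrco wpn'
Operation: remove all spaces
Words: 'msrco', 'wpn'
Join without spaces: msrcowpn


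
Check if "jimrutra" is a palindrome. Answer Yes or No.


Input string: 'jimrutra'
Reversed: 'arturmij'
Compare pairs: s[0]='j' vs s[7]='a' (mismatch), s[1]='i' vs s[6]='r' (mismatch), s[2]='m' vs s[5]='t' (mismatch), s[3]='r' vs s[4]='u' (mismatch)
Palindrome: No


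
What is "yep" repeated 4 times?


Input string: 'yep'
Operation: repeat 4 times
Concatenation: 'yep' + 'yep' + 'yep' + 'yep'
Result: yepyepyepyep


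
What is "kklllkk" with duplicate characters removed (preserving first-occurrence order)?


Input: 'kklllkk'
Operation: keep first occurrence of each character
Scan: s[0]='k' new -> keep; s[1]='k' seen -> skip; s[2]='l' new -> keep; s[3]='l' seen -> skip; s[4]='l' seen -> skip; s[5]='k' seen -> skip; s[6]='k' seen -> skip
Result: kl


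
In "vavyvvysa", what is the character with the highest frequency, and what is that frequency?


Input: 'vavyvvysa'
Operation: tally each character
Counts: 'a':2, 's':1, 'v':4, 'y':2
Maximum: 'v' appears 4 times


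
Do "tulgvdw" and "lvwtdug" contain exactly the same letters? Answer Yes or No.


String 1: 'tulgvdw' -> sorted: 'dgltuvw'
String 2: 'lvwtdug' -> sorted: 'dgltuvw'
Compare sorted forms: 'dgltuvw' == 'dgltuvw'
Anagram: Yes


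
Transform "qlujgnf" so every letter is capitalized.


Input string: 'qlujgnf'
Operation: convert each letter to uppercase
Mapping: 'q'->'Q', 'l'->'L', 'u'->'U', 'j'->'J', 'g'->'G', 'n'->'N', 'f'->'F'
Result: QLUJGNF


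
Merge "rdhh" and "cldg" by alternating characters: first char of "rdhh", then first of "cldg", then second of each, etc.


String 1: 'rdhh'
String 2: 'cldg'
Operation: alternate characters
Pairs: 'r'+'c', 'd'+'l', 'h'+'d', 'h'+'g'
Result: rcdlhdhg


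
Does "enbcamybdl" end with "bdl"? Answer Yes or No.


Input string: 'enbcamybdl'
Suffix to check: 'bdl'
Last 3 characters of input: 'bdl'
Match: True
Result: Yes


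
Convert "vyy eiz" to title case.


Input string: 'vyy eiz'
Operation: capitalize first letter of each word
Word transformations: 'vyy'->'Vyy', 'eiz'->'Eiz'
Result: Vyy Eiz


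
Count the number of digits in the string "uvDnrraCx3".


Input string: 'uvDnrraCx3'
Operation: count digit characters (0-9)
Scan: 'u', 'v', 'D', 'n', 'r', 'r', 'a', 'C', 'x', '3'(digit)
Digits found: 1
Result: 1


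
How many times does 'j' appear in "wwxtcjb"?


Input string: 'wwxtcjb'
Target character: 'j'
Scan each position: s[5]='j'
Matches found at indices: 5
Total: 1


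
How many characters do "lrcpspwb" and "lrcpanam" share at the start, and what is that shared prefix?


String 1: 'lrcpspwb'
String 2: 'lrcpanam'
Compare position by position:
pos 0: 'l' vs 'l' match
pos 1: 'r' vs 'r' match
pos 2: 'c' vs 'c' match
pos 3: 'p' vs 'p' match
pos 4: 's' vs 'a' differ -> stop
Longest common prefix: "lrcp" (length 4)


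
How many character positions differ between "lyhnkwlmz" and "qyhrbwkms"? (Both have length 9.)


String 1: 'lyhnkwlmz'
String 2: 'qyhrbwkms'
Compare each position: pos 0: 'l'!='q', pos 1: 'y'=='y', pos 2: 'h'=='h', pos 3: 'n'!='r', pos 4: 'k'!='b', pos 5: 'w'=='w', pos 6: 'l'!='k', pos 7: 'm'=='m', pos 8: 'z'!='s'
Differing positions: 5
Hamming distance: 5


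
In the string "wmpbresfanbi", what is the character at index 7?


Input string: 'wmpbresfanbi'
Operation: get character at index 7
Index mapping: s[0]='w', s[1]='m', s[2]='p', s[3]='b', s[4]='r', s[5]='e', s[6]='s', s[7]='f'
Result: 'f'


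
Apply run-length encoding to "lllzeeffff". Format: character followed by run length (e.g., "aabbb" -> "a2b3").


Input: 'lllzeeffff'
Operation: identify consecutive runs
Runs: 'lll' -> l3, 'z' -> z1, 'ee' -> e2, 'ffff' -> f4
Encoded: l3z1e2f4


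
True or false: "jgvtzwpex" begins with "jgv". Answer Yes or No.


Input string: 'jgvtzwpex'
Prefix to check: 'jgv'
First 3 characters of input: 'jgv'
Match: True
Result: Yes


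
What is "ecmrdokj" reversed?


Input string: 'ecmrdokj'
Operation: reverse character order
Original order: 'e' -> 'c' -> 'm' -> 'r' -> 'd' -> 'o' -> 'k' -> 'j'
Reversed order: 'j' -> 'k' -> 'o' -> 'd' -> 'r' -> 'm' -> 'c' -> 'e'
Result: jkodrmce


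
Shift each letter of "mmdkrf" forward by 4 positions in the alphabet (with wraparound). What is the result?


Input: 'mmdkrf', shift = 4
Operation: for each letter, (position + 4) mod 26
Mapping: 'm'(12+4=16)->'q', 'm'(12+4=16)->'q', 'd'(3+4=7)->'h', 'k'(10+4=14)->'o', 'r'(17+4=21)->'v', 'f'(5+4=9)->'j'
Result: qqhovj


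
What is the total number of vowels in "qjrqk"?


Input string: 'qjrqk'
Operation: count vowels (a, e, i, o, u)
Scan: s[0]='q', s[1]='j', s[2]='r', s[3]='q', s[4]='k'
Vowels found: 0
Result: 0


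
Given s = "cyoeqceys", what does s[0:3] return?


Input string: 'cyoeqceys'
Operation: slice [0:3]
Extract characters: s[0]='c', s[1]='y', s[2]='o'
Result: cyo


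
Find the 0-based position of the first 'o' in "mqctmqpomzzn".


Input string: 'mqctmqpomzzn'
Target: 'o'
Scanning left to right: s[0]='m', s[1]='q', s[2]='c', s[3]='t', s[4]='m', s[5]='q', s[6]='p', s[7]='o'
First match at index: 7


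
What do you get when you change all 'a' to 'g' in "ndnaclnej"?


Input string: 'ndnaclnej'
Operation: replace 'a' with 'g'
Positions of 'a': 3
After replacement: ndngclnej


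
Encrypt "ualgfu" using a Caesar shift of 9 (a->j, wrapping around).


Input: 'ualgfu', shift = 9
Operation: for each letter, (position + 9) mod 26
Mapping: 'u'(20+9=29, 29 mod 26=3)->'d', 'a'(0+9=9)->'j', 'l'(11+9=20)->'u', 'g'(6+9=15)->'p', 'f'(5+9=14)->'o', 'u'(20+9=29, 29 mod 26=3)->'d'
Result: djupod


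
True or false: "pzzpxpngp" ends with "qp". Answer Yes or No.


Input string: 'pzzpxpngp'
Suffix to check: 'qp'
Last 2 characters of input: 'gp'
Match: False
Result: No


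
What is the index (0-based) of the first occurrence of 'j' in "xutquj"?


Input string: 'xutquj'
Target: 'j'
Scanning left to right: s[0]='x', s[1]='u', s[2]='t', s[3]='q', s[4]='u', s[5]='j'
First match at index: 5


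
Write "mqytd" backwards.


Input string: 'mqytd'
Operation: reverse character order
Original order: 'm' -> 'q' -> 'y' -> 't' -> 'd'
Reversed order: 'd' -> 't' -> 'y' -> 'q' -> 'm'
Result: dtyqm


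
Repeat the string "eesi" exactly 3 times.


Input string: 'eesi'
Operation: repeat 3 times
Concatenation: 'eesi' + 'eesi' + 'eesi'
Result: eesieesieesi


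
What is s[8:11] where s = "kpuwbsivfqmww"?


Input string: 'kpuwbsivfqmww'
Operation: slice [8:11]
Extract characters: s[8]='f', s[9]='q', s[10]='m'
Result: fqm


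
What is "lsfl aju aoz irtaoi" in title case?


Input string: 'lsfl aju aoz irtaoi'
Operation: capitalize first letter of each word
Word transformations: 'lsfl'->'Lsfl', 'aju'->'Aju', 'aoz'->'Aoz', 'irtaoi'->'Irtaoi'
Result: Lsfl Aju Aoz Irtaoi


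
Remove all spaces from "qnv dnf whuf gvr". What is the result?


Input string: 'qnv dnf whuf gvr'
Operation: remove all spaces
Words: 'qnv', 'dnf', 'whuf', 'gvr'
Join without spaces: qnvdnfwhufgvr


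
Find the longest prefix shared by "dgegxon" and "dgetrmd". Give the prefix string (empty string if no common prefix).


String 1: 'dgegxon'
String 2: 'dgetrmd'
Compare position by position:
pos 0: 'd' vs 'd' match
pos 1: 'g' vs 'g' match
pos 2: 'e' vs 'e' match
pos 3: 'g' vs 't' differ -> stop
Longest common prefix: "dge" (length 3)


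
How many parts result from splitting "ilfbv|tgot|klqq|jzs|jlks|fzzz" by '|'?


Input string: 'ilfbv|tgot|klqq|jzs|jlks|fzzz'
Delimiter: '|'
Split result: 'ilfbv', 'tgot', 'klqq', 'jzs', 'jlks', 'fzzz'
Number of parts: 6


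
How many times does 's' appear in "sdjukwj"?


Input string: 'sdjukwj'
Target character: 's'
Scan each position: s[0]='s'
Matches found at indices: 0
Total: 1


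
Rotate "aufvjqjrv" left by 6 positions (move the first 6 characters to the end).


Input: 'aufvjqjrv', shift = 6
Operation: split at index 6 and swap parts
Front part s[0:6] = 'aufvjq'
Back part s[6:] = 'jrv'
Rotated = back + front = 'jrv' + 'aufvjq'
Result: jrvaufvjq


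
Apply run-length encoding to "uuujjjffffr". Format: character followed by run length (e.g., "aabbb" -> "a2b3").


Input: 'uuujjjffffr'
Operation: identify consecutive runs
Runs: 'uuu' -> u3, 'jjj' -> j3, 'ffff' -> f4, 'r' -> r1
Encoded: u3j3f4r1


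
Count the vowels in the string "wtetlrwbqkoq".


Input string: 'wtetlrwbqkoq'
Operation: count vowels (a, e, i, o, u)
Scan: s[0]='w', s[1]='t', s[2]='e' (vowel), s[3]='t', s[4]='l', s[5]='r', s[6]='w', s[7]='b', s[8]='q', s[9]='k', s[10]='o' (vowel), s[11]='q'
Vowels found: 2
Result: 2


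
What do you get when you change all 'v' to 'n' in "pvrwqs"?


Input string: 'pvrwqs'
Operation: replace 'v' with 'n'
Positions of 'v': 1
After replacement: pnrwqs


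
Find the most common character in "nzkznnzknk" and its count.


Input: 'nzkznnzknk'
Operation: tally each character
Counts: 'k':3, 'n':4, 'z':3
Maximum: 'n' appears 4 times


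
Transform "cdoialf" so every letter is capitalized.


Input string: 'cdoialf'
Operation: convert each letter to uppercase
Mapping: 'c'->'C', 'd'->'D', 'o'->'O', 'i'->'I', 'a'->'A', 'l'->'L', 'f'->'F'
Result: CDOIALF


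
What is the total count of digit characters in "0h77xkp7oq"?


Input string: '0h77xkp7oq'
Operation: count digit characters (0-9)
Scan: '0'(digit), 'h', '7'(digit), '7'(digit), 'x', 'k', 'p', '7'(digit), 'o', 'q'
Digits found: 4
Result: 4


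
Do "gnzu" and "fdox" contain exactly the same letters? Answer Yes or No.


String 1: 'gnzu' -> sorted: 'gnuz'
String 2: 'fdox' -> sorted: 'dfox'
Compare sorted forms: 'gnuz' != 'dfox'
Anagram: No


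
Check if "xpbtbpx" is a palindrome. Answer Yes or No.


Input string: 'xpbtbpx'
Reversed: 'xpbtbpx'
Compare pairs: s[0]='x' vs s[6]='x' (match), s[1]='p' vs s[5]='p' (match), s[2]='b' vs s[4]='b' (match)
Palindrome: Yes


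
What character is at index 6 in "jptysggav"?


Input string: 'jptysggav'
Operation: get character at index 6
Index mapping: s[0]='j', s[1]='p', s[2]='t', s[3]='y', s[4]='s', s[5]='g', s[6]='g'
Result: 'g'


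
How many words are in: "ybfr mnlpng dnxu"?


Input string: 'ybfr mnlpng dnxu'
Operation: split by spaces
Words found: 'ybfr', 'mnlpng', 'dnxu'
Word count: 3


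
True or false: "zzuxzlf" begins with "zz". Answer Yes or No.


Input string: 'zzuxzlf'
Prefix to check: 'zz'
First 2 characters of input: 'zz'
Match: True
Result: Yes


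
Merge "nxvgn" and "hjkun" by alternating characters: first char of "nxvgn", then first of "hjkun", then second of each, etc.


String 1: 'nxvgn'
String 2: 'hjkun'
Operation: alternate characters
Pairs: 'n'+'h', 'x'+'j', 'v'+'k', 'g'+'u', 'n'+'n'
Result: nhxjvkgunn


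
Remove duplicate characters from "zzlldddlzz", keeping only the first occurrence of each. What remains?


Input: 'zzlldddlzz'
Operation: keep first occurrence of each character
Scan: s[0]='z' new -> keep; s[1]='z' seen -> skip; s[2]='l' new -> keep; s[3]='l' seen -> skip; s[4]='d' new -> keep; s[5]='d' seen -> skip; s[6]='d' seen -> skip; s[7]='l' seen -> skip; s[8]='z' seen -> skip; s[9]='z' seen -> skip
Result: zld


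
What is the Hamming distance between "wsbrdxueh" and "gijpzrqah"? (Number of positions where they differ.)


String 1: 'wsbrdxueh'
String 2: 'gijpzrqah'
Compare each position: pos 0: 'w'!='g', pos 1: 's'!='i', pos 2: 'b'!='j', pos 3: 'r'!='p', pos 4: 'd'!='z', pos 5: 'x'!='r', pos 6: 'u'!='q', pos 7: 'e'!='a', pos 8: 'h'=='h'
Differing positions: 8
Hamming distance: 8


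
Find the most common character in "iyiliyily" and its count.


Input: 'iyiliyily'
Operation: tally each character
Counts: 'i':4, 'l':2, 'y':3
Maximum: 'i' appears 4 times


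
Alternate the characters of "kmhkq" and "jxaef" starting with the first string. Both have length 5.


String 1: 'kmhkq'
String 2: 'jxaef'
Operation: alternate characters
Pairs: 'k'+'j', 'm'+'x', 'h'+'a', 'k'+'e', 'q'+'f'
Result: kjmxhakeqf


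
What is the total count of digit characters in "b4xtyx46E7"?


Input string: 'b4xtyx46E7'
Operation: count digit characters (0-9)
Scan: 'b', '4'(digit), 'x', 't', 'y', 'x', '4'(digit), '6'(digit), 'E', '7'(digit)
Digits found: 4
Result: 4


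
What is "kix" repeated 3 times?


Input string: 'kix'
Operation: repeat 3 times
Concatenation: 'kix' + 'kix' + 'kix'
Result: kixkixkix


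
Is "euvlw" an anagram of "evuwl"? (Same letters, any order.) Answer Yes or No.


String 1: 'evuwl' -> sorted: 'eluvw'
String 2: 'euvlw' -> sorted: 'eluvw'
Compare sorted forms: 'eluvw' == 'eluvw'
Anagram: Yes


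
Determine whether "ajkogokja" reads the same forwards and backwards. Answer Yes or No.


Input string: 'ajkogokja'
Reversed: 'ajkogokja'
Compare pairs: s[0]='a' vs s[8]='a' (match), s[1]='j' vs s[7]='j' (match), s[2]='k' vs s[6]='k' (match), s[3]='o' vs s[5]='o' (match)
Palindrome: Yes


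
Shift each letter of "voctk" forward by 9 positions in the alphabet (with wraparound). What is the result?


Input: 'voctk', shift = 9
Operation: for each letter, (position + 9) mod 26
Mapping: 'v'(21+9=30, 30 mod 26=4)->'e', 'o'(14+9=23)->'x', 'c'(2+9=11)->'l', 't'(19+9=28, 28 mod 26=2)->'c', 'k'(10+9=19)->'t'
Result: exlct


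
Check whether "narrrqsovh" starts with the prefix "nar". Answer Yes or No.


Input string: 'narrrqsovh'
Prefix to check: 'nar'
First 3 characters of input: 'nar'
Match: True
Result: Yes


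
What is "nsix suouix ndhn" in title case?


Input string: 'nsix suouix ndhn'
Operation: capitalize first letter of each word
Word transformations: 'nsix'->'Nsix', 'suouix'->'Suouix', 'ndhn'->'Ndhn'
Result: Nsix Suouix Ndhn


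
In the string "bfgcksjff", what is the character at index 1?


Input string: 'bfgcksjff'
Operation: get character at index 1
Index mapping: s[0]='b', s[1]='f'
Result: 'f'


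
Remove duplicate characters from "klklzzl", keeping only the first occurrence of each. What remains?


Input: 'klklzzl'
Operation: keep first occurrence of each character
Scan: s[0]='k' new -> keep; s[1]='l' new -> keep; s[2]='k' seen -> skip; s[3]='l' seen -> skip; s[4]='z' new -> keep; s[5]='z' seen -> skip; s[6]='l' seen -> skip
Result: klz


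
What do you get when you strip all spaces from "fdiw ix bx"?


Input string: 'fdiw ix bx'
Operation: remove all spaces
Words: 'fdiw', 'ix', 'bx'
Join without spaces: fdiwixbx


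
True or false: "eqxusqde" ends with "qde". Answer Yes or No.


Input string: 'eqxusqde'
Suffix to check: 'qde'
Last 3 characters of input: 'qde'
Match: True
Result: Yes


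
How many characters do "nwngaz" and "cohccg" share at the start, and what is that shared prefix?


String 1: 'nwngaz'
String 2: 'cohccg'
Compare position by position:
pos 0: 'n' vs 'c' differ -> stop
Longest common prefix: "" (length 0)


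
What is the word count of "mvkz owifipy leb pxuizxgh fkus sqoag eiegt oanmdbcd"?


Input string: 'mvkz owifipy leb pxuizxgh fkus sqoag eiegt oanmdbcd'
Operation: split by spaces
Words found: 'mvkz', 'owifipy', 'leb', 'pxuizxgh', 'fkus', 'sqoag', 'eiegt', 'oanmdbcd'
Word count: 8


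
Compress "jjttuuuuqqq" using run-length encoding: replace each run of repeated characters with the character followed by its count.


Input: 'jjttuuuuqqq'
Operation: identify consecutive runs
Runs: 'jj' -> j2, 'tt' -> t2, 'uuuu' -> u4, 'qqq' -> q3
Encoded: j2t2u4q3


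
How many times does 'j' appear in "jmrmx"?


Input string: 'jmrmx'
Target character: 'j'
Scan each position: s[0]='j'
Matches found at indices: 0
Total: 1


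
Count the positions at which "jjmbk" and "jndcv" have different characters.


String 1: 'jjmbk'
String 2: 'jndcv'
Compare each position: pos 0: 'j'=='j', pos 1: 'j'!='n', pos 2: 'm'!='d', pos 3: 'b'!='c', pos 4: 'k'!='v'
Differing positions: 4
Hamming distance: 4


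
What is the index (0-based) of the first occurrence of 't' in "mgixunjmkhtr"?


Input string: 'mgixunjmkhtr'
Target: 't'
Scanning left to right: s[0]='m', s[1]='g', s[2]='i', s[3]='x', s[4]='u', s[5]='n', s[6]='j', s[7]='m', s[8]='k', s[9]='h', s[10]='t'
First match at index: 10


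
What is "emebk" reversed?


Input string: 'emebk'
Operation: reverse character order
Original order: 'e' -> 'm' -> 'e' -> 'b' -> 'k'
Reversed order: 'k' -> 'b' -> 'e' -> 'm' -> 'e'
Result: kbeme


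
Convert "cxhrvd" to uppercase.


Input string: 'cxhrvd'
Operation: convert each letter to uppercase
Mapping: 'c'->'C', 'x'->'X', 'h'->'H', 'r'->'R', 'v'->'V', 'd'->'D'
Result: CXHRVD


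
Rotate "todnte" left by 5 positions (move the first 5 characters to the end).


Input: 'todnte', shift = 5
Operation: split at index 5 and swap parts
Front part s[0:5] = 'todnt'
Back part s[5:] = 'e'
Rotated = back + front = 'e' + 'todnt'
Result: etodnt


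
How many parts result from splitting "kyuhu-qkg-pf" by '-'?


Input string: 'kyuhu-qkg-pf'
Delimiter: '-'
Split result: 'kyuhu', 'qkg', 'pf'
Number of parts: 3


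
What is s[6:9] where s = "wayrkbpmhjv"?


Input string: 'wayrkbpmhjv'
Operation: slice [6:9]
Extract characters: s[6]='p', s[7]='m', s[8]='h'
Result: pmh


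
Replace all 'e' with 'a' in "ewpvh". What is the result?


Input string: 'ewpvh'
Operation: replace 'e' with 'a'
Positions of 'e': 0
After replacement: awpvh


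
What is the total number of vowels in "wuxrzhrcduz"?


Input string: 'wuxrzhrcduz'
Operation: count vowels (a, e, i, o, u)
Scan: s[0]='w', s[1]='u' (vowel), s[2]='x', s[3]='r', s[4]='z', s[5]='h', s[6]='r', s[7]='c', s[8]='d', s[9]='u' (vowel), s[10]='z'
Vowels found: 2
Result: 2


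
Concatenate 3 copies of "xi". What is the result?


Input string: 'xi'
Operation: repeat 3 times
Concatenation: 'xi' + 'xi' + 'xi'
Result: xixixi


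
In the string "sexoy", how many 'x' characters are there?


Input string: 'sexoy'
Target character: 'x'
Scan each position: s[2]='x'
Matches found at indices: 2
Total: 1


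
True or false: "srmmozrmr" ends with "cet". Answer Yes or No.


Input string: 'srmmozrmr'
Suffix to check: 'cet'
Last 3 characters of input: 'rmr'
Match: False
Result: No


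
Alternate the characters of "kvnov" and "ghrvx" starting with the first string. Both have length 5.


String 1: 'kvnov'
String 2: 'ghrvx'
Operation: alternate characters
Pairs: 'k'+'g', 'v'+'h', 'n'+'r', 'o'+'v', 'v'+'x'
Result: kgvhnrovvx


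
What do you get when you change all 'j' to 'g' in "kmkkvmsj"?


Input string: 'kmkkvmsj'
Operation: replace 'j' with 'g'
Positions of 'j': 7
After replacement: kmkkvmsg


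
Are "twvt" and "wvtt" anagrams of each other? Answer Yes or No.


String 1: 'twvt' -> sorted: 'ttvw'
String 2: 'wvtt' -> sorted: 'ttvw'
Compare sorted forms: 'ttvw' == 'ttvw'
Anagram: Yes


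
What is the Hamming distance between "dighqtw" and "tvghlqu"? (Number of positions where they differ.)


String 1: 'dighqtw'
String 2: 'tvghlqu'
Compare each position: pos 0: 'd'!='t', pos 1: 'i'!='v', pos 2: 'g'=='g', pos 3: 'h'=='h', pos 4: 'q'!='l', pos 5: 't'!='q', pos 6: 'w'!='u'
Differing positions: 5
Hamming distance: 5


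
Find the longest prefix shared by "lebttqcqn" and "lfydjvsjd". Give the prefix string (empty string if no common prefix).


String 1: 'lebttqcqn'
String 2: 'lfydjvsjd'
Compare position by position:
pos 0: 'l' vs 'l' match
pos 1: 'e' vs 'f' differ -> stop
Longest common prefix: "l" (length 1)


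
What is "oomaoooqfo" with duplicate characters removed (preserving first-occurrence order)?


Input: 'oomaoooqfo'
Operation: keep first occurrence of each character
Scan: s[0]='o' new -> keep; s[1]='o' seen -> skip; s[2]='m' new -> keep; s[3]='a' new -> keep; s[4]='o' seen -> skip; s[5]='o' seen -> skip; s[6]='o' seen -> skip; s[7]='q' new -> keep; s[8]='f' new -> keep; s[9]='o' seen -> skip
Result: omaqf


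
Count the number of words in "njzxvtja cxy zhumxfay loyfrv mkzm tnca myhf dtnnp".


Input string: 'njzxvtja cxy zhumxfay loyfrv mkzm tnca myhf dtnnp'
Operation: split by spaces
Words found: 'njzxvtja', 'cxy', 'zhumxfay', 'loyfrv', 'mkzm', 'tnca', 'myhf', 'dtnnp'
Word count: 8


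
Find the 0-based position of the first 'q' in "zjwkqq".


Input string: 'zjwkqq'
Target: 'q'
Scanning left to right: s[0]='z', s[1]='j', s[2]='w', s[3]='k', s[4]='q'
First match at index: 4


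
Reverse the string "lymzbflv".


Input string: 'lymzbflv'
Operation: reverse character order
Original order: 'l' -> 'y' -> 'm' -> 'z' -> 'b' -> 'f' -> 'l' -> 'v'
Reversed order: 'v' -> 'l' -> 'f' -> 'b' -> 'z' -> 'm' -> 'y' -> 'l'
Result: vlfbzmyl


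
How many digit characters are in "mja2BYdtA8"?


Input string: 'mja2BYdtA8'
Operation: count digit characters (0-9)
Scan: 'm', 'j', 'a', '2'(digit), 'B', 'Y', 'd', 't', 'A', '8'(digit)
Digits found: 2
Result: 2


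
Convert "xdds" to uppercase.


Input string: 'xdds'
Operation: convert each letter to uppercase
Mapping: 'x'->'X', 'd'->'D', 'd'->'D', 's'->'S'
Result: XDDS


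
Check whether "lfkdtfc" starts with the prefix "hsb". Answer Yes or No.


Input string: 'lfkdtfc'
Prefix to check: 'hsb'
First 3 characters of input: 'lfk'
Match: False
Result: No


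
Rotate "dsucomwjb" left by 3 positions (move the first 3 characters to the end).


Input: 'dsucomwjb', shift = 3
Operation: split at index 3 and swap parts
Front part s[0:3] = 'dsu'
Back part s[3:] = 'comwjb'
Rotated = back + front = 'comwjb' + 'dsu'
Result: comwjbdsu


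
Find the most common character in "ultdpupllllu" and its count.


Input: 'ultdpupllllu'
Operation: tally each character
Counts: 'd':1, 'l':5, 'p':2, 't':1, 'u':3
Maximum: 'l' appears 5 times


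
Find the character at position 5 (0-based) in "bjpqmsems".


Input string: 'bjpqmsems'
Operation: get character at index 5
Index mapping: s[0]='b', s[1]='j', s[2]='p', s[3]='q', s[4]='m', s[5]='s'
Result: 's'


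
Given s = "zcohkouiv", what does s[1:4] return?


Input string: 'zcohkouiv'
Operation: slice [1:4]
Extract characters: s[1]='c', s[2]='o', s[3]='h'
Result: coh


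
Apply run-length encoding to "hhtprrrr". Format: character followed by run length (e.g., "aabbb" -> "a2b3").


Input: 'hhtprrrr'
Operation: identify consecutive runs
Runs: 'hh' -> h2, 't' -> t1, 'p' -> p1, 'rrrr' -> r4
Encoded: h2t1p1r4


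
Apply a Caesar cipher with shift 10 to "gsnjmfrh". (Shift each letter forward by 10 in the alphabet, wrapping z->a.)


Input: 'gsnjmfrh', shift = 10
Operation: for each letter, (position + 10) mod 26
Mapping: 'g'(6+10=16)->'q', 's'(18+10=28, 28 mod 26=2)->'c', 'n'(13+10=23)->'x', 'j'(9+10=19)->'t', 'm'(12+10=22)->'w', 'f'(5+10=15)->'p', 'r'(17+10=27, 27 mod 26=1)->'b', 'h'(7+10=17)->'r'
Result: qcxtwpbr


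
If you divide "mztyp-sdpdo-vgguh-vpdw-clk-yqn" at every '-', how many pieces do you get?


Input string: 'mztyp-sdpdo-vgguh-vpdw-clk-yqn'
Delimiter: '-'
Split result: 'mztyp', 'sdpdo', 'vgguh', 'vpdw', 'clk', 'yqn'
Number of parts: 6


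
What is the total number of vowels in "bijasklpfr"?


Input string: 'bijasklpfr'
Operation: count vowels (a, e, i, o, u)
Scan: s[0]='b', s[1]='i' (vowel), s[2]='j', s[3]='a' (vowel), s[4]='s', s[5]='k', s[6]='l', s[7]='p', s[8]='f', s[9]='r'
Vowels found: 2
Result: 2


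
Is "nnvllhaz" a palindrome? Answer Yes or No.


Input string: 'nnvllhaz'
Reversed: 'zahllvnn'
Compare pairs: s[0]='n' vs s[7]='z' (mismatch), s[1]='n' vs s[6]='a' (mismatch), s[2]='v' vs s[5]='h' (mismatch), s[3]='l' vs s[4]='l' (match)
Palindrome: No


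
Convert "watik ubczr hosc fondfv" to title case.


Input string: 'watik ubczr hosc fondfv'
Operation: capitalize first letter of each word
Word transformations: 'watik'->'Watik', 'ubczr'->'Ubczr', 'hosc'->'Hosc', 'fondfv'->'Fondfv'
Result: Watik Ubczr Hosc Fondfv


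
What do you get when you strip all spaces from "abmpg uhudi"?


Input string: 'abmpg uhudi'
Operation: remove all spaces
Words: 'abmpg', 'uhudi'
Join without spaces: abmpguhudi


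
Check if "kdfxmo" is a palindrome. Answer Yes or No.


Input string: 'kdfxmo'
Reversed: 'omxfdk'
Compare pairs: s[0]='k' vs s[5]='o' (mismatch), s[1]='d' vs s[4]='m' (mismatch), s[2]='f' vs s[3]='x' (mismatch)
Palindrome: No


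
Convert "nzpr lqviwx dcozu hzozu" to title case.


Input string: 'nzpr lqviwx dcozu hzozu'
Operation: capitalize first letter of each word
Word transformations: 'nzpr'->'Nzpr', 'lqviwx'->'Lqviwx', 'dcozu'->'Dcozu', 'hzozu'->'Hzozu'
Result: Nzpr Lqviwx Dcozu Hzozu


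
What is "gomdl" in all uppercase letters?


Input string: 'gomdl'
Operation: convert each letter to uppercase
Mapping: 'g'->'G', 'o'->'O', 'm'->'M', 'd'->'D', 'l'->'L'
Result: GOMDL


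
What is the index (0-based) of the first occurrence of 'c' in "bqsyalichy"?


Input string: 'bqsyalichy'
Target: 'c'
Scanning left to right: s[0]='b', s[1]='q', s[2]='s', s[3]='y', s[4]='a', s[5]='l', s[6]='i', s[7]='c'
First match at index: 7


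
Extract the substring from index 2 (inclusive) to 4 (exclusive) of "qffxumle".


Input string: 'qffxumle'
Operation: slice [2:4]
Extract characters: s[2]='f', s[3]='x'
Result: fx


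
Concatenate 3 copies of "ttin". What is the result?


Input string: 'ttin'
Operation: repeat 3 times
Concatenation: 'ttin' + 'ttin' + 'ttin'
Result: ttinttinttin


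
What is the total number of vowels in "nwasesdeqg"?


Input string: 'nwasesdeqg'
Operation: count vowels (a, e, i, o, u)
Scan: s[0]='n', s[1]='w', s[2]='a' (vowel), s[3]='s', s[4]='e' (vowel), s[5]='s', s[6]='d', s[7]='e' (vowel), s[8]='q', s[9]='g'
Vowels found: 3
Result: 3


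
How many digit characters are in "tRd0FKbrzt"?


Input string: 'tRd0FKbrzt'
Operation: count digit characters (0-9)
Scan: 't', 'R', 'd', '0'(digit), 'F', 'K', 'b', 'r', 'z', 't'
Digits found: 1
Result: 1


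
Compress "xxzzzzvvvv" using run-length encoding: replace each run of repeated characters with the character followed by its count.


Input: 'xxzzzzvvvv'
Operation: identify consecutive runs
Runs: 'xx' -> x2, 'zzzz' -> z4, 'vvvv' -> v4
Encoded: x2z4v4


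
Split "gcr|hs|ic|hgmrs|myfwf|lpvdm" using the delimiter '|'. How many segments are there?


Input string: 'gcr|hs|ic|hgmrs|myfwf|lpvdm'
Delimiter: '|'
Split result: 'gcr', 'hs', 'ic', 'hgmrs', 'myfwf', 'lpvdm'
Number of parts: 6


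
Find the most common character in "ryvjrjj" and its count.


Input: 'ryvjrjj'
Operation: tally each character
Counts: 'j':3, 'r':2, 'v':1, 'y':1
Maximum: 'j' appears 3 times


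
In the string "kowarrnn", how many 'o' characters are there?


Input string: 'kowarrnn'
Target character: 'o'
Scan each position: s[1]='o'
Matches found at indices: 1
Total: 1


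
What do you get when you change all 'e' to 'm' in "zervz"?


Input string: 'zervz'
Operation: replace 'e' with 'm'
Positions of 'e': 1
After replacement: zmrvz


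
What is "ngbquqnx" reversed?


Input string: 'ngbquqnx'
Operation: reverse character order
Original order: 'n' -> 'g' -> 'b' -> 'q' -> 'u' -> 'q' -> 'n' -> 'x'
Reversed order: 'x' -> 'n' -> 'q' -> 'u' -> 'q' -> 'b' -> 'g' -> 'n'
Result: xnquqbgn


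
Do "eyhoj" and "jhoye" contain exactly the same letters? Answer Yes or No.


String 1: 'eyhoj' -> sorted: 'ehjoy'
String 2: 'jhoye' -> sorted: 'ehjoy'
Compare sorted forms: 'ehjoy' == 'ehjoy'
Anagram: Yes


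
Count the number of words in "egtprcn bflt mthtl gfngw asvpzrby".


Input string: 'egtprcn bflt mthtl gfngw asvpzrby'
Operation: split by spaces
Words found: 'egtprcn', 'bflt', 'mthtl', 'gfngw', 'asvpzrby'
Word count: 5


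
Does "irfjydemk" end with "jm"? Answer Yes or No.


Input string: 'irfjydemk'
Suffix to check: 'jm'
Last 2 characters of input: 'mk'
Match: False
Result: No


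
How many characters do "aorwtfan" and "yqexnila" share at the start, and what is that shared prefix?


String 1: 'aorwtfan'
String 2: 'yqexnila'
Compare position by position:
pos 0: 'a' vs 'y' differ -> stop
Longest common prefix: "" (length 0)


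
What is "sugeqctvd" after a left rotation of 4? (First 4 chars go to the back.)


Input: 'sugeqctvd', shift = 4
Operation: split at index 4 and swap parts
Front part s[0:4] = 'suge'
Back part s[4:] = 'qctvd'
Rotated = back + front = 'qctvd' + 'suge'
Result: qctvdsuge


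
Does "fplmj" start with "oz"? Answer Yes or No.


Input string: 'fplmj'
Prefix to check: 'oz'
First 2 characters of input: 'fp'
Match: False
Result: No


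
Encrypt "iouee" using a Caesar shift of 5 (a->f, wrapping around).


Input: 'iouee', shift = 5
Operation: for each letter, (position + 5) mod 26
Mapping: 'i'(8+5=13)->'n', 'o'(14+5=19)->'t', 'u'(20+5=25)->'z', 'e'(4+5=9)->'j', 'e'(4+5=9)->'j'
Result: ntzjj


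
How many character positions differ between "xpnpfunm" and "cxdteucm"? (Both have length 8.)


String 1: 'xpnpfunm'
String 2: 'cxdteucm'
Compare each position: pos 0: 'x'!='c', pos 1: 'p'!='x', pos 2: 'n'!='d', pos 3: 'p'!='t', pos 4: 'f'!='e', pos 5: 'u'=='u', pos 6: 'n'!='c', pos 7: 'm'=='m'
Differing positions: 6
Hamming distance: 6


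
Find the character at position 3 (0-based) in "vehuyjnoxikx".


Input string: 'vehuyjnoxikx'
Operation: get character at index 3
Index mapping: s[0]='v', s[1]='e', s[2]='h', s[3]='u'
Result: 'u'


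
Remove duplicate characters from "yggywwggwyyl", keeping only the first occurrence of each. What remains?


Input: 'yggywwggwyyl'
Operation: keep first occurrence of each character
Scan: s[0]='y' new -> keep; s[1]='g' new -> keep; s[2]='g' seen -> skip; s[3]='y' seen -> skip; s[4]='w' new -> keep; s[5]='w' seen -> skip; s[6]='g' seen -> skip; s[7]='g' seen -> skip; s[8]='w' seen -> skip; s[9]='y' seen -> skip; s[10]='y' seen -> skip; s[11]='l' new -> keep
Result: ygwl


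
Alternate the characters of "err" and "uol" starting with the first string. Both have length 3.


String 1: 'err'
String 2: 'uol'
Operation: alternate characters
Pairs: 'e'+'u', 'r'+'o', 'r'+'l'
Result: eurorl


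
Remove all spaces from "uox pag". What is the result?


Input string: 'uox pag'
Operation: remove all spaces
Words: 'uox', 'pag'
Join without spaces: uoxpag


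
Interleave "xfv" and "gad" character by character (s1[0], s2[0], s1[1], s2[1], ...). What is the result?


String 1: 'xfv'
String 2: 'gad'
Operation: alternate characters
Pairs: 'x'+'g', 'f'+'a', 'v'+'d'
Result: xgfavd


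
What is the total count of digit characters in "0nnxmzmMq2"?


Input string: '0nnxmzmMq2'
Operation: count digit characters (0-9)
Scan: '0'(digit), 'n', 'n', 'x', 'm', 'z', 'm', 'M', 'q', '2'(digit)
Digits found: 2
Result: 2


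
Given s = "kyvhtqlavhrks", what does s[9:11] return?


Input string: 'kyvhtqlavhrks'
Operation: slice [9:11]
Extract characters: s[9]='h', s[10]='r'
Result: hr


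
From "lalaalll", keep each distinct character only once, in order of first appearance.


Input: 'lalaalll'
Operation: keep first occurrence of each character
Scan: s[0]='l' new -> keep; s[1]='a' new -> keep; s[2]='l' seen -> skip; s[3]='a' seen -> skip; s[4]='a' seen -> skip; s[5]='l' seen -> skip; s[6]='l' seen -> skip; s[7]='l' seen -> skip
Result: la


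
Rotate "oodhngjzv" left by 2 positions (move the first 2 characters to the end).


Input: 'oodhngjzv', shift = 2
Operation: split at index 2 and swap parts
Front part s[0:2] = 'oo'
Back part s[2:] = 'dhngjzv'
Rotated = back + front = 'dhngjzv' + 'oo'
Result: dhngjzvoo


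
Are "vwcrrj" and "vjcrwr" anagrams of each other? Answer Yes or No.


String 1: 'vwcrrj' -> sorted: 'cjrrvw'
String 2: 'vjcrwr' -> sorted: 'cjrrvw'
Compare sorted forms: 'cjrrvw' == 'cjrrvw'
Anagram: Yes


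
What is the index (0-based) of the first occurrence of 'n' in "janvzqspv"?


Input string: 'janvzqspv'
Target: 'n'
Scanning left to right: s[0]='j', s[1]='a', s[2]='n'
First match at index: 2


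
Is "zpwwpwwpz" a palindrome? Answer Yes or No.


Input string: 'zpwwpwwpz'
Reversed: 'zpwwpwwpz'
Compare pairs: s[0]='z' vs s[8]='z' (match), s[1]='p' vs s[7]='p' (match), s[2]='w' vs s[6]='w' (match), s[3]='w' vs s[5]='w' (match)
Palindrome: Yes


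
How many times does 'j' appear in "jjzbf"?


Input string: 'jjzbf'
Target character: 'j'
Scan each position: s[0]='j', s[1]='j'
Matches found at indices: 0, 1
Total: 2


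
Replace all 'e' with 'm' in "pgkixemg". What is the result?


Input string: 'pgkixemg'
Operation: replace 'e' with 'm'
Positions of 'e': 5
After replacement: pgkixmmg


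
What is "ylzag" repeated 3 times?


Input string: 'ylzag'
Operation: repeat 3 times
Concatenation: 'ylzag' + 'ylzag' + 'ylzag'
Result: ylzagylzagylzag


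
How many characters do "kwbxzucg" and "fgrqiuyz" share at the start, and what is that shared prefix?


String 1: 'kwbxzucg'
String 2: 'fgrqiuyz'
Compare position by position:
pos 0: 'k' vs 'f' differ -> stop
Longest common prefix: "" (length 0)


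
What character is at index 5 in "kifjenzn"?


Input string: 'kifjenzn'
Operation: get character at index 5
Index mapping: s[0]='k', s[1]='i', s[2]='f', s[3]='j', s[4]='e', s[5]='n'
Result: 'n'


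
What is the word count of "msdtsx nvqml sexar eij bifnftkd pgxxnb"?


Input string: 'msdtsx nvqml sexar eij bifnftkd pgxxnb'
Operation: split by spaces
Words found: 'msdtsx', 'nvqml', 'sexar', 'eij', 'bifnftkd', 'pgxxnb'
Word count: 6


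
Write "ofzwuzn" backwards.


Input string: 'ofzwuzn'
Operation: reverse character order
Original order: 'o' -> 'f' -> 'z' -> 'w' -> 'u' -> 'z' -> 'n'
Reversed order: 'n' -> 'z' -> 'u' -> 'w' -> 'z' -> 'f' -> 'o'
Result: nzuwzfo


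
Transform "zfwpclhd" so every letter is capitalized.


Input string: 'zfwpclhd'
Operation: convert each letter to uppercase
Mapping: 'z'->'Z', 'f'->'F', 'w'->'W', 'p'->'P', 'c'->'C', 'l'->'L', 'h'->'H', 'd'->'D'
Result: ZFWPCLHD


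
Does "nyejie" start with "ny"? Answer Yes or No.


Input string: 'nyejie'
Prefix to check: 'ny'
First 2 characters of input: 'ny'
Match: True
Result: Yes


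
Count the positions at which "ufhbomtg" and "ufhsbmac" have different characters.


String 1: 'ufhbomtg'
String 2: 'ufhsbmac'
Compare each position: pos 0: 'u'=='u', pos 1: 'f'=='f', pos 2: 'h'=='h', pos 3: 'b'!='s', pos 4: 'o'!='b', pos 5: 'm'=='m', pos 6: 't'!='a', pos 7: 'g'!='c'
Differing positions: 4
Hamming distance: 4


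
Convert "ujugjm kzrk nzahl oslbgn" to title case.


Input string: 'ujugjm kzrk nzahl oslbgn'
Operation: capitalize first letter of each word
Word transformations: 'ujugjm'->'Ujugjm', 'kzrk'->'Kzrk', 'nzahl'->'Nzahl', 'oslbgn'->'Oslbgn'
Result: Ujugjm Kzrk Nzahl Oslbgn


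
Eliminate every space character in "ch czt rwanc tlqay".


Input string: 'ch czt rwanc tlqay'
Operation: remove all spaces
Words: 'ch', 'czt', 'rwanc', 'tlqay'
Join without spaces: chcztrwanctlqay


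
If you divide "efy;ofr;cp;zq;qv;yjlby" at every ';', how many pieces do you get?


Input string: 'efy;ofr;cp;zq;qv;yjlby'
Delimiter: ';'
Split result: 'efy', 'ofr', 'cp', 'zq', 'qv', 'yjlby'
Number of parts: 6


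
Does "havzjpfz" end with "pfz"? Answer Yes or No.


Input string: 'havzjpfz'
Suffix to check: 'pfz'
Last 3 characters of input: 'pfz'
Match: True
Result: Yes


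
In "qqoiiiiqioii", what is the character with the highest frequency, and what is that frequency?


Input: 'qqoiiiiqioii'
Operation: tally each character
Counts: 'i':7, 'o':2, 'q':3
Maximum: 'i' appears 7 times


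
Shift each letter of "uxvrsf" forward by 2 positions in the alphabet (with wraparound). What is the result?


Input: 'uxvrsf', shift = 2
Operation: for each letter, (position + 2) mod 26
Mapping: 'u'(20+2=22)->'w', 'x'(23+2=25)->'z', 'v'(21+2=23)->'x', 'r'(17+2=19)->'t', 's'(18+2=20)->'u', 'f'(5+2=7)->'h'
Result: wzxtuh


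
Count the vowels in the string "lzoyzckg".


Input string: 'lzoyzckg'
Operation: count vowels (a, e, i, o, u)
Scan: s[0]='l', s[1]='z', s[2]='o' (vowel), s[3]='y', s[4]='z', s[5]='c', s[6]='k', s[7]='g'
Vowels found: 1
Result: 1


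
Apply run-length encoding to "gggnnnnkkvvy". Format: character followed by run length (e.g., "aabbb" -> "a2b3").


Input: 'gggnnnnkkvvy'
Operation: identify consecutive runs
Runs: 'ggg' -> g3, 'nnnn' -> n4, 'kk' -> k2, 'vv' -> v2, 'y' -> y1
Encoded: g3n4k2v2y1
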